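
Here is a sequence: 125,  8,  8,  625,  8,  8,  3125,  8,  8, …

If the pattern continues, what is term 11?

8

The slot pattern repeats as ABB (period 3), so there are 2 interleaved tracks.
Track A: 125, 625, 3125 — successive powers of 5.
Track B: 8, 8, 8, 8, 8, 8 — constant 8.
Position 11 falls in track B as its term 7, giving 8.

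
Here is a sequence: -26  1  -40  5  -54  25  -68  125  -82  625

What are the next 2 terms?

-96, 3125

Split by position mod 2 into 2 tracks.
Stream A is -26, -40, -54, -68, -82, which is linear: a_n = -12 − 14·n.
Stream B is 1, 5, 25, 125, 625, which is powers 5^0, 5^1, 5^2, ….
The 11th slot belongs to stream A; its 6th term is -96.
Term 12 comes from stream B (its 6th entry): 3125.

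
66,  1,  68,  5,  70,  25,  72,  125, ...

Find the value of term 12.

3125

Taking every 2nd term gives 2 separate tracks.
Track A: 66, 68, 70, 72 — arithmetic, step +2.
Track B: 1, 5, 25, 125 — powers 5^0, 5^1, 5^2, ….
The 12th slot belongs to track B; its 6th term is 3125.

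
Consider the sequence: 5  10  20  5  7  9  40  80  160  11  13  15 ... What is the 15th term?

1280

Reading positions in blocks of 6 reveals the pattern AAABBB — 2 tracks woven together.
Stream A = 5, 10, 20, 40, 80, 160: geometric with ratio 2.
Stream B = 5, 7, 9, 11, 13, 15: linear: a_n = 3 + 2·n.
Position 15 → stream A, term 9 = 1280.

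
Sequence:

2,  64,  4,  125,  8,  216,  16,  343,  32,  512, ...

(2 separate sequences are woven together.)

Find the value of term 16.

1331

Split by position mod 2 into 2 tracks.
Track A: 2, 4, 8, 16, 32 — successive powers of 2.
Track B: 64, 125, 216, 343, 512 — consecutive cubes n³ from n = 4.
Position 16 → track B, term 8 = 1331.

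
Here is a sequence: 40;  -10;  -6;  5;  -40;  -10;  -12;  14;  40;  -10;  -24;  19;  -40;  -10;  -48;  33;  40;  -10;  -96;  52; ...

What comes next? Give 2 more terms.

-40, -10

Taking every 4th term gives 4 separate tracks.
Track A: 40, -40, 40, -40, 40. Alternating ±40.
Track B: -10, -10, -10, -10, -10. Constant -10.
Track C: -6, -12, -24, -48, -96. Geometric with ratio 2.
Track D: 5, 14, 19, 33, 52. A Fibonacci-like recurrence a_n = a_{n-1} + a_{n-2}.
Position 21 falls in track A as its term 6, giving -40.
Position 22 falls in track B as its term 6, giving -10.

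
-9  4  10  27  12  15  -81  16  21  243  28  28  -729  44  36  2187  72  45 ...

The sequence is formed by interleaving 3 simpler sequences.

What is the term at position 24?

Read the sequence 3 terms at a time; column i is its own pattern.
Stream A is -9, 27, -81, 243, -729, 2187, which is geometric, ×-3 each step.
Stream B is 4, 12, 16, 28, 44, 72, which is each term equals the sum of the previous two.
Stream C is 10, 15, 21, 28, 36, 45, which is triangular numbers starting at T_4.
Term 24 comes from stream C (its 8th entry): 66.

66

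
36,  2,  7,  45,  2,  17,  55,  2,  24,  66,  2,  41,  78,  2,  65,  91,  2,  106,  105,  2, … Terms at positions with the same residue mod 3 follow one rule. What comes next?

171

The terms cycle through 3 interleaved subsequences.
Subsequence A is 36, 45, 55, 66, 78, 91, 105, which is triangular numbers n(n+1)/2 for n = 8, 9, ….
Subsequence B is 2, 2, 2, 2, 2, 2, 2, which is the constant sequence 2.
Subsequence C is 7, 17, 24, 41, 65, 106, which is a Fibonacci-like recurrence a_n = a_{n-1} + a_{n-2}.
Position 21 → subsequence C, term 7 = 171.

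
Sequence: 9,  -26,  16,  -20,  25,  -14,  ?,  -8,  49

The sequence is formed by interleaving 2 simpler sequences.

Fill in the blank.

Odd-indexed and even-indexed terms follow separate rules.
Track A: 9, 16, 25, ?, 49 — the squares 3², 4², 5², ….
Track B: -26, -20, -14, -8 — arithmetic, step +6.
So the missing entry in track A is 36.

36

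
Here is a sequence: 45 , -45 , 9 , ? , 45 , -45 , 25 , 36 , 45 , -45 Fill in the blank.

The slot pattern repeats as AABB (period 4), so there are 2 interleaved tracks.
Subsequence A: 45, -45, 45, -45, 45, -45 — the oscillation 45·(−1)^(n+1).
Subsequence B: 9, ?, 25, 36 — perfect squares starting at 3².
The gap is subsequence B's term 2; the rule gives 16.

16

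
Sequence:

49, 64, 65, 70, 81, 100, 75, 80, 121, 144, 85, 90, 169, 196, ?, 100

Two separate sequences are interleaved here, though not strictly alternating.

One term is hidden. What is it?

The slot pattern repeats as AABB (period 4), so there are 2 interleaved tracks.
Stream A: 49, 64, 81, 100, 121, 144, 169, 196 (consecutive squares n² from n = 7).
Stream B: 65, 70, 75, 80, 85, 90, ?, 100 (arithmetic with common difference +5).
Filling stream B at index 7 by its rule yields 95.

95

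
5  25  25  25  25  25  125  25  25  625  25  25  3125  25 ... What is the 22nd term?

The slot pattern repeats as ABB (period 3), so there are 2 interleaved tracks.
Track A is 5, 25, 125, 625, 3125, which is powers 5^1, 5^2, 5^3, ….
Track B is 25, 25, 25, 25, 25, 25, 25, 25, 25, which is the constant sequence 25.
Term 22 comes from track A (its 8th entry): 390625.

390625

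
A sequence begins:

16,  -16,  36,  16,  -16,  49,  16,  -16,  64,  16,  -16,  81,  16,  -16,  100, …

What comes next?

16

Positions follow the repeating pattern AAB; grouping by letter gives 2 tracks.
Track A is 16, -16, 16, -16, 16, -16, 16, -16, 16, -16, which is oscillating between 16 and -16.
Track B is 36, 49, 64, 81, 100, which is consecutive squares n² from n = 6.
Position 16 falls in track A as its term 11, giving 16.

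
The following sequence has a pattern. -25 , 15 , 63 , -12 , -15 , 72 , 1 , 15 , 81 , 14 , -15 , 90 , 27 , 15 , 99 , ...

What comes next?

The terms cycle through 3 interleaved subsequences.
Track A is -25, -12, 1, 14, 27, which is linear: a_n = -38 + 13·n.
Track B is 15, -15, 15, -15, 15, which is oscillating between 15 and -15.
Track C is 63, 72, 81, 90, 99, which is adding 9 each time.
Position 16 → track A, term 6 = 40.

40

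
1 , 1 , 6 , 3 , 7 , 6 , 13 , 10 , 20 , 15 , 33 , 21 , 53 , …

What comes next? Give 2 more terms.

The terms cycle through 2 interleaved subsequences.
Track A: 1, 6, 7, 13, 20, 33, 53 — a Fibonacci-like recurrence a_n = a_{n-1} + a_{n-2}.
Track B: 1, 3, 6, 10, 15, 21 — the triangular numbers T_1, T_2, ….
The 14th slot belongs to track B; its 7th term is 28.
Position 15 falls in track A as its term 8, giving 86.

28, 86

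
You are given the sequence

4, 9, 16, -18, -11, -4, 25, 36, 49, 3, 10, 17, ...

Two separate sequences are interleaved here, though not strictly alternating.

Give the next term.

Reading positions in blocks of 6 reveals the pattern AAABBB — 2 tracks woven together.
Track A is 4, 9, 16, 25, 36, 49, which is the squares 2², 3², 4², ….
Track B is -18, -11, -4, 3, 10, 17, which is linear: a_n = -25 + 7·n.
Term 13 comes from track A (its 7th entry): 64.

64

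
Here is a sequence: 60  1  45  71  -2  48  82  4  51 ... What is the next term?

93

Split by position mod 3: positions 1, 4, 7, … form one track, and each other residue class forms its own.
Subsequence A = 60, 71, 82: adding 11 each time.
Subsequence B = 1, -2, 4: geometric, ×-2 each step.
Subsequence C = 45, 48, 51: arithmetic with common difference +3.
Position 10 falls in subsequence A as its term 4, giving 93.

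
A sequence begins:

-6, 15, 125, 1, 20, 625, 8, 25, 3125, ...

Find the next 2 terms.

The terms cycle through 3 interleaved subsequences.
Track A: -6, 1, 8 — linear: a_n = -13 + 7·n.
Track B: 15, 20, 25 — arithmetic with common difference +5.
Track C: 125, 625, 3125 — successive powers of 5.
The 10th slot belongs to track A; its 4th term is 15.
Position 11 falls in track B as its term 4, giving 30.

15, 30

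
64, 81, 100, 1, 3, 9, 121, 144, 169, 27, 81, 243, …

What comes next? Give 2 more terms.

Reading positions in blocks of 6 reveals the pattern AAABBB — 2 tracks woven together.
Track A = 64, 81, 100, 121, 144, 169: perfect squares starting at 8².
Track B = 1, 3, 9, 27, 81, 243: powers of 3.
Position 13 falls in track A as its term 7, giving 196.
Position 14 → track A, term 8 = 225.

196, 225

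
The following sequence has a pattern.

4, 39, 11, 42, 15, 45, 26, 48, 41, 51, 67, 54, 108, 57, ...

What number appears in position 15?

Odd-indexed and even-indexed terms follow separate rules.
Subsequence A: 4, 11, 15, 26, 41, 67, 108. Fibonacci-style (each term is the sum of the two before it).
Subsequence B: 39, 42, 45, 48, 51, 54, 57. Arithmetic, step +3.
Term 15 comes from subsequence A (its 8th entry): 175.

175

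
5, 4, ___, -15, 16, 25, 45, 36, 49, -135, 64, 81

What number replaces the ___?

9

Positions follow the repeating pattern ABB; grouping by letter gives 2 tracks.
Track A = 5, -15, 45, -135: a geometric progression (common ratio -3).
Track B = 4, ?, 16, 25, 36, 49, 64, 81: the squares 2², 3², 4², ….
Track B's pattern makes the blank 9.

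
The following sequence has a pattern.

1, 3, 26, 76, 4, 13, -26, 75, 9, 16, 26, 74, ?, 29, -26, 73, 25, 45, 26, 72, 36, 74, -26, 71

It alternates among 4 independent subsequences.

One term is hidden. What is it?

The terms cycle through 4 interleaved subsequences.
Track A: 1, 4, 9, ?, 25, 36 (the squares 1², 2², 3², …).
Track B: 3, 13, 16, 29, 45, 74 (a Fibonacci-like recurrence a_n = a_{n-1} + a_{n-2}).
Track C: 26, -26, 26, -26, 26, -26 (oscillating between 26 and -26).
Track D: 76, 75, 74, 73, 72, 71 (linear: a_n = 77 − n).
Filling track A at index 4 by its rule yields 16.

16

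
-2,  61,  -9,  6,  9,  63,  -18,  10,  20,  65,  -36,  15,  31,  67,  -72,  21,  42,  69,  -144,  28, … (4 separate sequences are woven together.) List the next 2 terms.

53, 71

Taking every 4th term gives 4 separate tracks.
Track A: -2, 9, 20, 31, 42 (arithmetic, step +11).
Track B: 61, 63, 65, 67, 69 (arithmetic, step +2).
Track C: -9, -18, -36, -72, -144 (a geometric progression (common ratio 2)).
Track D: 6, 10, 15, 21, 28 (the triangular numbers T_3, T_4, …).
Position 21 falls in track A as its term 6, giving 53.
The 22nd slot belongs to track B; its 6th term is 71.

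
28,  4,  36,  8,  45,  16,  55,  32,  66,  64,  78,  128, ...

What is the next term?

Split by position mod 2 into 2 tracks.
Stream A = 28, 36, 45, 55, 66, 78: the triangular numbers T_7, T_8, ….
Stream B = 4, 8, 16, 32, 64, 128: powers of 2.
Position 13 falls in stream A as its term 7, giving 91.

91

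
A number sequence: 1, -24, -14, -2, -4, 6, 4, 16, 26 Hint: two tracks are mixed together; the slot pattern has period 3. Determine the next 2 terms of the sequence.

-8, 36

The slot pattern repeats as ABB (period 3), so there are 2 interleaved tracks.
Track A: 1, -2, 4. A geometric progression (common ratio -2).
Track B: -24, -14, -4, 6, 16, 26. Arithmetic, step +10.
The 10th slot belongs to track A; its 4th term is -8.
Position 11 falls in track B as its term 7, giving 36.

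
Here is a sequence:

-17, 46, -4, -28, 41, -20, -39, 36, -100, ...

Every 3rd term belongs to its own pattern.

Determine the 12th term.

-500

Split by position mod 3 into 3 tracks.
Track A: -17, -28, -39 — subtracting 11 each time.
Track B: 46, 41, 36 — subtracting 5 each time.
Track C: -4, -20, -100 — geometric with ratio 5.
Term 12 comes from track C (its 4th entry): -500.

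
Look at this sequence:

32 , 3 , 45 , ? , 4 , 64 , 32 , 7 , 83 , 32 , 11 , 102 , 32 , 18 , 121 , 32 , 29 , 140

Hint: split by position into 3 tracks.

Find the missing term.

Taking every 3rd term gives 3 separate tracks.
Track A: 32, ?, 32, 32, 32, 32 — the constant sequence 32.
Track B: 3, 4, 7, 11, 18, 29 — a Fibonacci-like recurrence a_n = a_{n-1} + a_{n-2}.
Track C: 45, 64, 83, 102, 121, 140 — arithmetic with common difference +19.
Track A's pattern makes the blank 32.

32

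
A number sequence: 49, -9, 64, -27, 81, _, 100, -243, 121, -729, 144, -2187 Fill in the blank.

-81

Taking every 2nd term gives 2 separate tracks.
Subsequence A: 49, 64, 81, 100, 121, 144 (consecutive squares n² from n = 7).
Subsequence B: -9, -27, ?, -243, -729, -2187 (geometric with ratio 3).
Subsequence B's pattern makes the blank -81.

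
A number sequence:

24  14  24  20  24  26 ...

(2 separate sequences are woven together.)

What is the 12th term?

Split by position mod 2 into 2 tracks.
Stream A: 24, 24, 24 — constant 24.
Stream B: 14, 20, 26 — adding 6 each time.
Position 12 → stream B, term 6 = 44.

44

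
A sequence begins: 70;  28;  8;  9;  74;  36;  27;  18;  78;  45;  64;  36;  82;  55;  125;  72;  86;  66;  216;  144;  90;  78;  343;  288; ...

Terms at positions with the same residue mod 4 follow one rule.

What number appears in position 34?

Read the sequence 4 terms at a time; column i is its own pattern.
Subsequence A is 70, 74, 78, 82, 86, 90, which is adding 4 each time.
Subsequence B is 28, 36, 45, 55, 66, 78, which is triangular numbers n(n+1)/2 for n = 7, 8, ….
Subsequence C is 8, 27, 64, 125, 216, 343, which is the cubes 2³, 3³, 4³, ….
Subsequence D is 9, 18, 36, 72, 144, 288, which is multiplying by 2 each time.
Position 34 → subsequence B, term 9 = 120.

120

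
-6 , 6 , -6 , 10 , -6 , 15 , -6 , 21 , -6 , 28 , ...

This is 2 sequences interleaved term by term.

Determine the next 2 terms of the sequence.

Positions 1, 3, 5, … form one subsequence and positions 2, 4, 6, … form another.
Track A: -6, -6, -6, -6, -6 — constant -6.
Track B: 6, 10, 15, 21, 28 — the triangular numbers T_3, T_4, ….
Position 11 falls in track A as its term 6, giving -6.
Position 12 → track B, term 6 = 36.

-6, 36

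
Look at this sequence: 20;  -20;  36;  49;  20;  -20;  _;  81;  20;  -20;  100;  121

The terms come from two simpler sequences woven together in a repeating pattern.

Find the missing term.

64

The slot pattern repeats as AABB (period 4), so there are 2 interleaved tracks.
Track A: 20, -20, 20, -20, 20, -20 — oscillating between 20 and -20.
Track B: 36, 49, ?, 81, 100, 121 — perfect squares starting at 6².
So the missing entry in track B is 64.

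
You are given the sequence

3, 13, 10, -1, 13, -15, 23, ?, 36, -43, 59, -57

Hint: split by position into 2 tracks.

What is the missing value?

-29

Odd-indexed and even-indexed terms follow separate rules.
Track A: 3, 10, 13, 23, 36, 59 (a Fibonacci-like recurrence a_n = a_{n-1} + a_{n-2}).
Track B: 13, -1, -15, ?, -43, -57 (subtracting 14 each time).
The gap is track B's term 4; the rule gives -29.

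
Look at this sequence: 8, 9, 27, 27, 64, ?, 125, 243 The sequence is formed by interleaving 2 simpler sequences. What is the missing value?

Odd-indexed and even-indexed terms follow separate rules.
Track A = 8, 27, 64, 125: the cubes 2³, 3³, 4³, ….
Track B = 9, 27, ?, 243: successive powers of 3.
The gap is track B's term 3; the rule gives 81.

81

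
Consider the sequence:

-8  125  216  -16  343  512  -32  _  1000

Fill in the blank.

Reading positions in blocks of 3 reveals the pattern ABB — 2 tracks woven together.
Track A: -8, -16, -32. Geometric with ratio 2.
Track B: 125, 216, 343, 512, ?, 1000. The cubes 5³, 6³, 7³, ….
Filling track B at index 5 by its rule yields 729.

729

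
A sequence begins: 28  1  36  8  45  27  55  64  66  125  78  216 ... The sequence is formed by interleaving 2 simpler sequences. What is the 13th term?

Split by position mod 2 into 2 tracks.
Stream A: 28, 36, 45, 55, 66, 78 (triangular numbers starting at T_7).
Stream B: 1, 8, 27, 64, 125, 216 (the cubes 1³, 2³, 3³, …).
Position 13 → stream A, term 7 = 91.

91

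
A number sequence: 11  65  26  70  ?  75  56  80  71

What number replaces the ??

Split by position mod 2 into 2 tracks.
Subsequence A = 11, 26, ?, 56, 71: adding 15 each time.
Subsequence B = 65, 70, 75, 80: adding 5 each time.
So the missing entry in subsequence A is 41.

41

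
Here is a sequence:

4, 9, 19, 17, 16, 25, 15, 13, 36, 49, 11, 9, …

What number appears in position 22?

169

Positions follow the repeating pattern AABB; grouping by letter gives 2 tracks.
Subsequence A is 4, 9, 16, 25, 36, 49, which is perfect squares starting at 2².
Subsequence B is 19, 17, 15, 13, 11, 9, which is arithmetic, step −2.
Position 22 falls in subsequence A as its term 12, giving 169.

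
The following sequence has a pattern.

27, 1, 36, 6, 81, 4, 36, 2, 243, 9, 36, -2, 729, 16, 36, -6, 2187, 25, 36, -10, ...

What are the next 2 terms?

6561, 36

Read the sequence 4 terms at a time; column i is its own pattern.
Track A: 27, 81, 243, 729, 2187. Powers 3^3, 3^4, 3^5, ….
Track B: 1, 4, 9, 16, 25. Perfect squares starting at 1².
Track C: 36, 36, 36, 36, 36. The constant sequence 36.
Track D: 6, 2, -2, -6, -10. Arithmetic, step −4.
Position 21 falls in track A as its term 6, giving 6561.
Position 22 falls in track B as its term 6, giving 36.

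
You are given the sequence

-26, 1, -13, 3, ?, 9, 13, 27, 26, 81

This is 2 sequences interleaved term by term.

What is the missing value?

0

The terms cycle through 2 interleaved subsequences.
Subsequence A: -26, -13, ?, 13, 26. Arithmetic with common difference +13.
Subsequence B: 1, 3, 9, 27, 81. Powers 3^0, 3^1, 3^2, ….
Filling subsequence A at index 3 by its rule yields 0.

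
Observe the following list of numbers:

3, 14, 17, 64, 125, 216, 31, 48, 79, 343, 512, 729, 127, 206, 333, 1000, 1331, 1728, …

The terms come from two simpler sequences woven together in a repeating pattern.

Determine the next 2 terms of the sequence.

Positions follow the repeating pattern AAABBB; grouping by letter gives 2 tracks.
Track A: 3, 14, 17, 31, 48, 79, 127, 206, 333 — each term equals the sum of the previous two.
Track B: 64, 125, 216, 343, 512, 729, 1000, 1331, 1728 — consecutive cubes n³ from n = 4.
Position 19 falls in track A as its term 10, giving 539.
Term 20 comes from track A (its 11th entry): 872.

539, 872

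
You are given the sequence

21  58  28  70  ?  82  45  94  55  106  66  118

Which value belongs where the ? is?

36

Split by position mod 2 into 2 tracks.
Subsequence A: 21, 28, ?, 45, 55, 66 — triangular numbers n(n+1)/2 for n = 6, 7, ….
Subsequence B: 58, 70, 82, 94, 106, 118 — arithmetic, step +12.
Filling subsequence A at index 3 by its rule yields 36.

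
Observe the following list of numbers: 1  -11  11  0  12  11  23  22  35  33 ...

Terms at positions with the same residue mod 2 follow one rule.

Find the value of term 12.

Split by position mod 2 into 2 tracks.
Stream A is 1, 11, 12, 23, 35, which is Fibonacci-style (each term is the sum of the two before it).
Stream B is -11, 0, 11, 22, 33, which is arithmetic, step +11.
Term 12 comes from stream B (its 6th entry): 44.

44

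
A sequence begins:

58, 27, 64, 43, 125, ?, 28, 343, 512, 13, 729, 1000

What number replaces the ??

216

The slot pattern repeats as ABB (period 3), so there are 2 interleaved tracks.
Subsequence A: 58, 43, 28, 13. Linear: a_n = 73 − 15·n.
Subsequence B: 27, 64, 125, ?, 343, 512, 729, 1000. Perfect cubes starting at 3³.
Filling subsequence B at index 4 by its rule yields 216.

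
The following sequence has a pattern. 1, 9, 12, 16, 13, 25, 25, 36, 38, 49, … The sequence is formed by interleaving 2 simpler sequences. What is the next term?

Positions 1, 3, 5, … form one subsequence and positions 2, 4, 6, … form another.
Stream A = 1, 12, 13, 25, 38: Fibonacci-style (each term is the sum of the two before it).
Stream B = 9, 16, 25, 36, 49: consecutive squares n² from n = 3.
Position 11 → stream A, term 6 = 63.

63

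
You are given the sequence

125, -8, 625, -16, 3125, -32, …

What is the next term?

Split by position mod 2 into 2 tracks.
Track A: 125, 625, 3125 (powers 5^3, 5^4, 5^5, …).
Track B: -8, -16, -32 (geometric with ratio 2).
Term 7 comes from track A (its 4th entry): 15625.

15625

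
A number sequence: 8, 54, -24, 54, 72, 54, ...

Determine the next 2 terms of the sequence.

Split by position mod 2 into 2 tracks.
Subsequence A: 8, -24, 72 (geometric with ratio -3).
Subsequence B: 54, 54, 54 (constant 54).
Position 7 falls in subsequence A as its term 4, giving -216.
The 8th slot belongs to subsequence B; its 4th term is 54.

-216, 54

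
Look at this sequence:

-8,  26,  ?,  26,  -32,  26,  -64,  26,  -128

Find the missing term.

-16

The terms cycle through 2 interleaved subsequences.
Stream A is -8, ?, -32, -64, -128, which is a geometric progression (common ratio 2).
Stream B is 26, 26, 26, 26, which is constant 26.
So the missing entry in stream A is -16.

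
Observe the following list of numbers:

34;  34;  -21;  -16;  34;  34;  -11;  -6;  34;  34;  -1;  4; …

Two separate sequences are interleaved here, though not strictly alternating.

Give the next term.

The slot pattern repeats as AABB (period 4), so there are 2 interleaved tracks.
Track A is 34, 34, 34, 34, 34, 34, which is the constant sequence 34.
Track B is -21, -16, -11, -6, -1, 4, which is arithmetic with common difference +5.
Position 13 falls in track A as its term 7, giving 34.

34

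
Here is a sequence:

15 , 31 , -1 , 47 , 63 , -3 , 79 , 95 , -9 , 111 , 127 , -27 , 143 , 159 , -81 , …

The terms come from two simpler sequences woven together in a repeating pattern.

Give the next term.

The slot pattern repeats as AAB (period 3), so there are 2 interleaved tracks.
Track A is 15, 31, 47, 63, 79, 95, 111, 127, 143, 159, which is arithmetic with common difference +16.
Track B is -1, -3, -9, -27, -81, which is a geometric progression (common ratio 3).
Position 16 falls in track A as its term 11, giving 175.

175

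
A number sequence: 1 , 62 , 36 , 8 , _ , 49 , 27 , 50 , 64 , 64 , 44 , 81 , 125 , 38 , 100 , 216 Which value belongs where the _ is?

56

The terms cycle through 3 interleaved subsequences.
Track A = 1, 8, 27, 64, 125, 216: consecutive cubes n³ from n = 1.
Track B = 62, ?, 50, 44, 38: arithmetic with common difference −6.
Track C = 36, 49, 64, 81, 100: the squares 6², 7², 8², ….
The gap is track B's term 2; the rule gives 56.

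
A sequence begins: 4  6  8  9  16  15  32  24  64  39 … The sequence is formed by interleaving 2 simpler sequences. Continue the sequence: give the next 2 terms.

128, 63

Positions 1, 3, 5, … form one subsequence and positions 2, 4, 6, … form another.
Subsequence A: 4, 8, 16, 32, 64 — powers of 2.
Subsequence B: 6, 9, 15, 24, 39 — Fibonacci-style (each term is the sum of the two before it).
The 11th slot belongs to subsequence A; its 6th term is 128.
Position 12 → subsequence B, term 6 = 63.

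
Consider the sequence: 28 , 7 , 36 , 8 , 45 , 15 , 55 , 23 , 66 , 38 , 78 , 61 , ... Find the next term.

91

Split by position mod 2 into 2 tracks.
Track A: 28, 36, 45, 55, 66, 78 (triangular numbers n(n+1)/2 for n = 7, 8, …).
Track B: 7, 8, 15, 23, 38, 61 (each term equals the sum of the previous two).
The 13th slot belongs to track A; its 7th term is 91.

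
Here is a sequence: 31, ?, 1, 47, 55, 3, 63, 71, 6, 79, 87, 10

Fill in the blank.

The slot pattern repeats as AAB (period 3), so there are 2 interleaved tracks.
Track A: 31, ?, 47, 55, 63, 71, 79, 87 (linear: a_n = 23 + 8·n).
Track B: 1, 3, 6, 10 (triangular numbers starting at T_1).
Filling track A at index 2 by its rule yields 39.

39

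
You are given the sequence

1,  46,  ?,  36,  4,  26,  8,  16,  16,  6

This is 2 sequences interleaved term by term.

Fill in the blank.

Positions 1, 3, 5, … form one subsequence and positions 2, 4, 6, … form another.
Track A: 1, ?, 4, 8, 16 (powers of 2).
Track B: 46, 36, 26, 16, 6 (arithmetic with common difference −10).
The gap is track A's term 2; the rule gives 2.

2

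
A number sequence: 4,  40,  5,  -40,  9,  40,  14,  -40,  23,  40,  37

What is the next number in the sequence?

-40

Taking every 2nd term gives 2 separate tracks.
Track A: 4, 5, 9, 14, 23, 37. Each term equals the sum of the previous two.
Track B: 40, -40, 40, -40, 40. Alternating ±40.
The 12th slot belongs to track B; its 6th term is -40.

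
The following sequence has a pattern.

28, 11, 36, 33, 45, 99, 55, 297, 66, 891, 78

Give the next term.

The terms cycle through 2 interleaved subsequences.
Track A: 28, 36, 45, 55, 66, 78. Triangular numbers starting at T_7.
Track B: 11, 33, 99, 297, 891. Geometric with ratio 3.
Position 12 falls in track B as its term 6, giving 2673.

2673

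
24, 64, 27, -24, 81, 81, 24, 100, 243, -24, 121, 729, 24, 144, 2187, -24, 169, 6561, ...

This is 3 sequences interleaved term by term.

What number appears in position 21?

The terms cycle through 3 interleaved subsequences.
Track A is 24, -24, 24, -24, 24, -24, which is alternating ±24.
Track B is 64, 81, 100, 121, 144, 169, which is consecutive squares n² from n = 8.
Track C is 27, 81, 243, 729, 2187, 6561, which is powers 3^3, 3^4, 3^5, ….
The 21st slot belongs to track C; its 7th term is 19683.

19683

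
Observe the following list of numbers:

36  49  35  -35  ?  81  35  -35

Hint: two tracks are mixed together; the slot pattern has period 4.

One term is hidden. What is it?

64

Positions follow the repeating pattern AABB; grouping by letter gives 2 tracks.
Stream A is 36, 49, ?, 81, which is consecutive squares n² from n = 6.
Stream B is 35, -35, 35, -35, which is alternating ±35.
Stream A's pattern makes the blank 64.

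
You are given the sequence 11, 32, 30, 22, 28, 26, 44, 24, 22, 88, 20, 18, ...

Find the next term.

176

Positions follow the repeating pattern ABB; grouping by letter gives 2 tracks.
Track A is 11, 22, 44, 88, which is geometric, ×2 each step.
Track B is 32, 30, 28, 26, 24, 22, 20, 18, which is arithmetic, step −2.
Term 13 comes from track A (its 5th entry): 176.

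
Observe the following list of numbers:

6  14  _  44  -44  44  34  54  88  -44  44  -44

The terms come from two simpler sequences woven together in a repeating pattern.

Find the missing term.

20

The slot pattern repeats as AAABBB (period 6), so there are 2 interleaved tracks.
Track A: 6, 14, ?, 34, 54, 88 (a Fibonacci-like recurrence a_n = a_{n-1} + a_{n-2}).
Track B: 44, -44, 44, -44, 44, -44 (alternating ±44).
Filling track A at index 3 by its rule yields 20.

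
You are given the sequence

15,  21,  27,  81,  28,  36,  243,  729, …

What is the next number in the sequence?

45

The slot pattern repeats as AABB (period 4), so there are 2 interleaved tracks.
Subsequence A: 15, 21, 28, 36 — the triangular numbers T_5, T_6, ….
Subsequence B: 27, 81, 243, 729 — powers of 3.
The 9th slot belongs to subsequence A; its 5th term is 45.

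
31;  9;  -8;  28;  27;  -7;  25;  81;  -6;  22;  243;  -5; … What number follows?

Read the sequence 3 terms at a time; column i is its own pattern.
Stream A is 31, 28, 25, 22, which is arithmetic with common difference −3.
Stream B is 9, 27, 81, 243, which is powers 3^2, 3^3, 3^4, ….
Stream C is -8, -7, -6, -5, which is arithmetic with common difference +1.
Term 13 comes from stream A (its 5th entry): 19.

19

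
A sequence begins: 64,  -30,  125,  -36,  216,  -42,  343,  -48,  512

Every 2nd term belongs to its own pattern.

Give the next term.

-54

The terms cycle through 2 interleaved subsequences.
Track A: 64, 125, 216, 343, 512 — consecutive cubes n³ from n = 4.
Track B: -30, -36, -42, -48 — arithmetic with common difference −6.
The 10th slot belongs to track B; its 5th term is -54.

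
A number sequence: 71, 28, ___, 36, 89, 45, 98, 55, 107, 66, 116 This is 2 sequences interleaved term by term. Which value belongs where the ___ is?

80

Taking every 2nd term gives 2 separate tracks.
Track A: 71, ?, 89, 98, 107, 116 — arithmetic, step +9.
Track B: 28, 36, 45, 55, 66 — triangular numbers n(n+1)/2 for n = 7, 8, ….
Track A's pattern makes the blank 80.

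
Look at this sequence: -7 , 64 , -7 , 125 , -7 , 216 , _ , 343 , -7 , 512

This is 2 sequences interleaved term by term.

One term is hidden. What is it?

-7

The terms cycle through 2 interleaved subsequences.
Subsequence A is -7, -7, -7, ?, -7, which is the constant sequence -7.
Subsequence B is 64, 125, 216, 343, 512, which is the cubes 4³, 5³, 6³, ….
So the missing entry in subsequence A is -7.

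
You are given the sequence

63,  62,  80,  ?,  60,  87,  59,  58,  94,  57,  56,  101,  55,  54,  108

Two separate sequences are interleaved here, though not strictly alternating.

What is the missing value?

The slot pattern repeats as AAB (period 3), so there are 2 interleaved tracks.
Subsequence A: 63, 62, ?, 60, 59, 58, 57, 56, 55, 54. Linear: a_n = 64 − n.
Subsequence B: 80, 87, 94, 101, 108. Arithmetic with common difference +7.
So the missing entry in subsequence A is 61.

61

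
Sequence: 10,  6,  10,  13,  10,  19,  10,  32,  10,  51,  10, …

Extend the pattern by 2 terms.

The terms cycle through 2 interleaved subsequences.
Track A: 10, 10, 10, 10, 10, 10. Constant 10.
Track B: 6, 13, 19, 32, 51. A Fibonacci-like recurrence a_n = a_{n-1} + a_{n-2}.
Term 12 comes from track B (its 6th entry): 83.
Position 13 falls in track A as its term 7, giving 10.

83, 10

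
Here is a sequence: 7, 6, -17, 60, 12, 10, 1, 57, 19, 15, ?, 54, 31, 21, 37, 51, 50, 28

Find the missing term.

Split by position mod 4: positions 1, 5, 9, … form one track, and each other residue class forms its own.
Stream A: 7, 12, 19, 31, 50 — Fibonacci-style (each term is the sum of the two before it).
Stream B: 6, 10, 15, 21, 28 — triangular numbers starting at T_3.
Stream C: -17, 1, ?, 37 — arithmetic with common difference +18.
Stream D: 60, 57, 54, 51 — linear: a_n = 63 − 3·n.
The gap is stream C's term 3; the rule gives 19.

19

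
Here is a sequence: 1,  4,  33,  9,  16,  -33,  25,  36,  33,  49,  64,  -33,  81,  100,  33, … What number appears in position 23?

256

Reading positions in blocks of 3 reveals the pattern AAB — 2 tracks woven together.
Track A: 1, 4, 9, 16, 25, 36, 49, 64, 81, 100 (the squares 1², 2², 3², …).
Track B: 33, -33, 33, -33, 33 (alternating ±33).
The 23rd slot belongs to track A; its 16th term is 256.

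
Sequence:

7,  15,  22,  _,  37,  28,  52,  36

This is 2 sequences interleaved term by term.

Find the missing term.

Odd-indexed and even-indexed terms follow separate rules.
Stream A is 7, 22, 37, 52, which is arithmetic with common difference +15.
Stream B is 15, ?, 28, 36, which is triangular numbers n(n+1)/2 for n = 5, 6, ….
So the missing entry in stream B is 21.

21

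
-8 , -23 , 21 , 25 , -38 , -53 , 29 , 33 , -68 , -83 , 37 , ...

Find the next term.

41

The slot pattern repeats as AABB (period 4), so there are 2 interleaved tracks.
Stream A: -8, -23, -38, -53, -68, -83. Arithmetic with common difference −15.
Stream B: 21, 25, 29, 33, 37. Adding 4 each time.
The 12th slot belongs to stream B; its 6th term is 41.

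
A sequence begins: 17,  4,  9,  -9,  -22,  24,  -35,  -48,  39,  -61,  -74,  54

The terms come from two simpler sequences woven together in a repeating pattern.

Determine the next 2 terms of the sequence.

-87, -100

Positions follow the repeating pattern AAB; grouping by letter gives 2 tracks.
Track A is 17, 4, -9, -22, -35, -48, -61, -74, which is subtracting 13 each time.
Track B is 9, 24, 39, 54, which is adding 15 each time.
Position 13 falls in track A as its term 9, giving -87.
Position 14 falls in track A as its term 10, giving -100.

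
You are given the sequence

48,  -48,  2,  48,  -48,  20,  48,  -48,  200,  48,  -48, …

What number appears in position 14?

-48

Reading positions in blocks of 3 reveals the pattern AAB — 2 tracks woven together.
Track A: 48, -48, 48, -48, 48, -48, 48, -48 — oscillating between 48 and -48.
Track B: 2, 20, 200 — geometric with ratio 10.
Position 14 → track A, term 10 = -48.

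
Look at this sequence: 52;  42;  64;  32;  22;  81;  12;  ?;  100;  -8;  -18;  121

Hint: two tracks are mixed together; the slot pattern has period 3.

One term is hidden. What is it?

2

The slot pattern repeats as AAB (period 3), so there are 2 interleaved tracks.
Subsequence A is 52, 42, 32, 22, 12, ?, -8, -18, which is arithmetic, step −10.
Subsequence B is 64, 81, 100, 121, which is the squares 8², 9², 10², ….
The gap is subsequence A's term 6; the rule gives 2.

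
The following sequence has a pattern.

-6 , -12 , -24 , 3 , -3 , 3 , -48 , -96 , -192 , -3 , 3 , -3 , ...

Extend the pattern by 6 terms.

Reading positions in blocks of 6 reveals the pattern AAABBB — 2 tracks woven together.
Subsequence A: -6, -12, -24, -48, -96, -192 — geometric, ×2 each step.
Subsequence B: 3, -3, 3, -3, 3, -3 — alternating ±3.
Position 13 falls in subsequence A as its term 7, giving -384.
Position 14 falls in subsequence A as its term 8, giving -768.
Position 15 → subsequence A, term 9 = -1536.
Term 16 comes from subsequence B (its 7th entry): 3.
Term 17 comes from subsequence B (its 8th entry): -3.
The 18th slot belongs to subsequence B; its 9th term is 3.

-384, -768, -1536, 3, -3, 3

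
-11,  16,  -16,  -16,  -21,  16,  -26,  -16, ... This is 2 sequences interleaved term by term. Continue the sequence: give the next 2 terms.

Odd-indexed and even-indexed terms follow separate rules.
Subsequence A = -11, -16, -21, -26: linear: a_n = -6 − 5·n.
Subsequence B = 16, -16, 16, -16: the oscillation 16·(−1)^(n+1).
Term 9 comes from subsequence A (its 5th entry): -31.
Term 10 comes from subsequence B (its 5th entry): 16.

-31, 16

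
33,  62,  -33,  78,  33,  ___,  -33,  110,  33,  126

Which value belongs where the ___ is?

Positions 1, 3, 5, … form one subsequence and positions 2, 4, 6, … form another.
Track A: 33, -33, 33, -33, 33 — alternating ±33.
Track B: 62, 78, ?, 110, 126 — adding 16 each time.
Track B's pattern makes the blank 94.

94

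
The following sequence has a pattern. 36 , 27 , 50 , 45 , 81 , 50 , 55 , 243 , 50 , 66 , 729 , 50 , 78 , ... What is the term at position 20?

19683

Read the sequence 3 terms at a time; column i is its own pattern.
Track A is 36, 45, 55, 66, 78, which is triangular numbers starting at T_8.
Track B is 27, 81, 243, 729, which is successive powers of 3.
Track C is 50, 50, 50, 50, which is always 50.
Position 20 → track B, term 7 = 19683.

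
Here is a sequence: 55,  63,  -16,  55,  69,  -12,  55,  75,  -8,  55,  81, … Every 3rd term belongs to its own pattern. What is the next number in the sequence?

Split by position mod 3 into 3 tracks.
Track A: 55, 55, 55, 55 (always 55).
Track B: 63, 69, 75, 81 (linear: a_n = 57 + 6·n).
Track C: -16, -12, -8 (arithmetic with common difference +4).
Position 12 falls in track C as its term 4, giving -4.

-4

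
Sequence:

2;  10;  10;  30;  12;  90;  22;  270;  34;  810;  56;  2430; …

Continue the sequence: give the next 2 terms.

The terms cycle through 2 interleaved subsequences.
Track A: 2, 10, 12, 22, 34, 56. A Fibonacci-like recurrence a_n = a_{n-1} + a_{n-2}.
Track B: 10, 30, 90, 270, 810, 2430. A geometric progression (common ratio 3).
Term 13 comes from track A (its 7th entry): 90.
Position 14 falls in track B as its term 7, giving 7290.

90, 7290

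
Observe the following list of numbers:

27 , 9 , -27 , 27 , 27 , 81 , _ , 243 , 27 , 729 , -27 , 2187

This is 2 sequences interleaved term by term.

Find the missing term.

-27

The terms cycle through 2 interleaved subsequences.
Stream A = 27, -27, 27, ?, 27, -27: oscillating between 27 and -27.
Stream B = 9, 27, 81, 243, 729, 2187: successive powers of 3.
Filling stream A at index 4 by its rule yields -27.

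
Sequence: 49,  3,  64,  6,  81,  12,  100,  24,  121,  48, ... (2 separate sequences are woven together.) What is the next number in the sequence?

144

Odd-indexed and even-indexed terms follow separate rules.
Track A is 49, 64, 81, 100, 121, which is consecutive squares n² from n = 7.
Track B is 3, 6, 12, 24, 48, which is multiplying by 2 each time.
The 11th slot belongs to track A; its 6th term is 144.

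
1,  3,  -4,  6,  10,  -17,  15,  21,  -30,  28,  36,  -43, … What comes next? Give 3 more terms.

45, 55, -56

Positions follow the repeating pattern AAB; grouping by letter gives 2 tracks.
Track A: 1, 3, 6, 10, 15, 21, 28, 36 (the triangular numbers T_1, T_2, …).
Track B: -4, -17, -30, -43 (arithmetic, step −13).
Position 13 → track A, term 9 = 45.
Position 14 falls in track A as its term 10, giving 55.
Position 15 → track B, term 5 = -56.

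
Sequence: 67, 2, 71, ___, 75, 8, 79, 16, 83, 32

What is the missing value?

4

Positions 1, 3, 5, … form one subsequence and positions 2, 4, 6, … form another.
Track A: 67, 71, 75, 79, 83. Arithmetic, step +4.
Track B: 2, ?, 8, 16, 32. A geometric progression (common ratio 2).
So the missing entry in track B is 4.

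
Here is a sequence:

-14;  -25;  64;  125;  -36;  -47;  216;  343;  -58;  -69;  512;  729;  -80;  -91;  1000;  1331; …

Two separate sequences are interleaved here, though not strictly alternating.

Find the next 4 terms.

-102, -113, 1728, 2197

The slot pattern repeats as AABB (period 4), so there are 2 interleaved tracks.
Track A: -14, -25, -36, -47, -58, -69, -80, -91 — arithmetic, step −11.
Track B: 64, 125, 216, 343, 512, 729, 1000, 1331 — the cubes 4³, 5³, 6³, ….
Position 17 → track A, term 9 = -102.
Position 18 → track A, term 10 = -113.
The 19th slot belongs to track B; its 9th term is 1728.
The 20th slot belongs to track B; its 10th term is 2197.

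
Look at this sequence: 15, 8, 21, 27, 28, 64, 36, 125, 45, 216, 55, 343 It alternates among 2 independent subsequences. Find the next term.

The terms cycle through 2 interleaved subsequences.
Track A: 15, 21, 28, 36, 45, 55 — triangular numbers n(n+1)/2 for n = 5, 6, ….
Track B: 8, 27, 64, 125, 216, 343 — the cubes 2³, 3³, 4³, ….
Term 13 comes from track A (its 7th entry): 66.

66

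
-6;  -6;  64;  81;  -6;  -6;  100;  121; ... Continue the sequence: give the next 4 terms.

-6, -6, 144, 169

Positions follow the repeating pattern AABB; grouping by letter gives 2 tracks.
Track A: -6, -6, -6, -6 (always -6).
Track B: 64, 81, 100, 121 (perfect squares starting at 8²).
Position 9 → track A, term 5 = -6.
Position 10 → track A, term 6 = -6.
Position 11 → track B, term 5 = 144.
Term 12 comes from track B (its 6th entry): 169.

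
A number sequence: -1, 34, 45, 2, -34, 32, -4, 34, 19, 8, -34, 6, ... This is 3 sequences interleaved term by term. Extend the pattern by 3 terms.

Split by position mod 3: positions 1, 4, 7, … form one track, and each other residue class forms its own.
Track A = -1, 2, -4, 8: geometric, ×-2 each step.
Track B = 34, -34, 34, -34: alternating ±34.
Track C = 45, 32, 19, 6: subtracting 13 each time.
The 13th slot belongs to track A; its 5th term is -16.
The 14th slot belongs to track B; its 5th term is 34.
The 15th slot belongs to track C; its 5th term is -7.

-16, 34, -7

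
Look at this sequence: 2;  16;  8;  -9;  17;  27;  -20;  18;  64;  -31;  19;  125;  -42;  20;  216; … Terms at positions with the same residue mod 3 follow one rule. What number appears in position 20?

22

Split by position mod 3 into 3 tracks.
Stream A: 2, -9, -20, -31, -42 — arithmetic with common difference −11.
Stream B: 16, 17, 18, 19, 20 — arithmetic, step +1.
Stream C: 8, 27, 64, 125, 216 — perfect cubes starting at 2³.
Position 20 → stream B, term 7 = 22.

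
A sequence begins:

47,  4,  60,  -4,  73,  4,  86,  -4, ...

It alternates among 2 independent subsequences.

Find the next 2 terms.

The terms cycle through 2 interleaved subsequences.
Track A: 47, 60, 73, 86 (adding 13 each time).
Track B: 4, -4, 4, -4 (oscillating between 4 and -4).
The 9th slot belongs to track A; its 5th term is 99.
The 10th slot belongs to track B; its 5th term is 4.

99, 4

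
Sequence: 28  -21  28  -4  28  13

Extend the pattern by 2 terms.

28, 30

Split by position mod 2 into 2 tracks.
Track A: 28, 28, 28. Always 28.
Track B: -21, -4, 13. Linear: a_n = -38 + 17·n.
Position 7 falls in track A as its term 4, giving 28.
Position 8 falls in track B as its term 4, giving 30.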